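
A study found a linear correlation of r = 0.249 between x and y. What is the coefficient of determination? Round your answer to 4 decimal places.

r² = (0.249)² = 0.0620

0.0620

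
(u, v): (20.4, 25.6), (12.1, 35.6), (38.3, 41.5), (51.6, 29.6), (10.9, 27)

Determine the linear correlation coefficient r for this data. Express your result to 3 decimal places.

n = 5, Σu = 133.3, Σv = 159.3, Σu² = 4810.83, Σv² = 5250.13, Σuv = 4364.11
nΣuv − ΣuΣv = 21820.55 − 21234.69 = 585.86
nΣu² − (Σu)² = 24054.15 − 17768.89 = 6285.26; nΣv² − (Σv)² = 26250.65 − 25376.49 = 874.16
r = 585.86 / √(6285.26 × 874.16) = 585.86 / 2343.9972 ≈ 0.250

0.250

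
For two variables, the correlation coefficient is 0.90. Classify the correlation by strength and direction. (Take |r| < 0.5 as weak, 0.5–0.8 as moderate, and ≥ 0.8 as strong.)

strong positive

r = 0.90 > 0 so the relationship is positive.
|r| = 0.90, which falls in the strong range.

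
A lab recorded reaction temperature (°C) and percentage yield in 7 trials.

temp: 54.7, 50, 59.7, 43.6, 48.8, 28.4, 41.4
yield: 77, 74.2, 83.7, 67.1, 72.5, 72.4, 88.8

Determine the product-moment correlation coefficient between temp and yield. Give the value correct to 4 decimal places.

0.2665

n = 7, Σx = 326.6, Σy = 535.7, Σx² = 15859.1, Σy² = 41326.19, Σxy = 25114.83
nΣxy − ΣxΣy = 175803.81 − 174959.62 = 844.19
nΣx² − (Σx)² = 111013.7 − 106667.56 = 4346.14; nΣy² − (Σy)² = 289283.33 − 286974.49 = 2308.84
r = 844.19 / √(4346.14 × 2308.84) = 844.19 / 3167.7345 ≈ 0.2665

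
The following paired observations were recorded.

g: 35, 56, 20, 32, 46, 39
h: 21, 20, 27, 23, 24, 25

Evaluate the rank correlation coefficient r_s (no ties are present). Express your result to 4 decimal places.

Rank g: 3, 6, 1, 2, 5, 4
Rank h: 2, 1, 6, 3, 4, 5
d = rank(g) − rank(h): 1, 5, -5, -1, 1, -1; Σd² = 54
ρ = 1 − 6Σd² / [n(n²−1)] = 1 − 6×54 / (6×35) = 1 − 324/210 ≈ -0.5429

-0.5429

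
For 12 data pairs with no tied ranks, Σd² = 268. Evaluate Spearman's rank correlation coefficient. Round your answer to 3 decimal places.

ρ = 1 − 6Σd² / [n(n²−1)] = 1 − 6×268 / (12×143)
  = 1 − 1608/1716 = 1 − 0.9371 ≈ 0.063

0.063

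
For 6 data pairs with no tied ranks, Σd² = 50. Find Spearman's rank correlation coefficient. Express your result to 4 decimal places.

-0.4286

ρ = 1 − 6Σd² / [n(n²−1)] = 1 − 6×50 / (6×35)
  = 1 − 300/210 = 1 − 1.42857 ≈ -0.4286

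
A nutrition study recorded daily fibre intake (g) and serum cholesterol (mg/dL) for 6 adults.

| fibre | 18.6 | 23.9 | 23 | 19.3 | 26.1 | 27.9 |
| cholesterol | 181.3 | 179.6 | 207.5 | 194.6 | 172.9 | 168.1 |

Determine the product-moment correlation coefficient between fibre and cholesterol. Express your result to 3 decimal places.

-0.536

n = 6, Σx = 138.8, Σy = 1104, Σx² = 3278.28, Σy² = 204203.28, Σxy = 25395.58
nΣxy − ΣxΣy = 152373.48 − 153235.2 = -861.72
nΣx² − (Σx)² = 19669.68 − 19265.44 = 404.24; nΣy² − (Σy)² = 1225219.68 − 1218816 = 6403.68
r = -861.72 / √(404.24 × 6403.68) = -861.72 / 1608.9200 ≈ -0.536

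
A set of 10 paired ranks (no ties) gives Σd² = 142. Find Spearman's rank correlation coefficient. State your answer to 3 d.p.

ρ = 1 − 6Σd² / [n(n²−1)] = 1 − 6×142 / (10×99)
  = 1 − 852/990 = 1 − 0.8606 ≈ 0.139

0.139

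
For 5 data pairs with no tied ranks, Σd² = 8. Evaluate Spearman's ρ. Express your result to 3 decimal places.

0.600

ρ = 1 − 6Σd² / [n(n²−1)] = 1 − 6×8 / (5×24)
  = 1 − 48/120 = 1 − 0.4000 ≈ 0.600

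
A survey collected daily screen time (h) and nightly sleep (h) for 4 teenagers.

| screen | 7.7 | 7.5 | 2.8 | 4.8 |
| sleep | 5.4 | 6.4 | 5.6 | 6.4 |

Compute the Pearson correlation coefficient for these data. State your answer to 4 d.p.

0.0866

n = 4, Σx = 22.8, Σy = 23.8, Σx² = 146.42, Σy² = 142.44, Σxy = 135.98
nΣxy − ΣxΣy = 543.92 − 542.64 = 1.28
nΣx² − (Σx)² = 585.68 − 519.84 = 65.84; nΣy² − (Σy)² = 569.76 − 566.44 = 3.32
r = 1.28 / √(65.84 × 3.32) = 1.28 / 14.7847 ≈ 0.0866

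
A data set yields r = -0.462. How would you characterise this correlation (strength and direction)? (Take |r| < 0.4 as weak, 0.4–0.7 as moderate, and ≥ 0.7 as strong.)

moderate negative

r = -0.462 < 0 so the relationship is negative.
|r| = 0.462, which falls in the moderate range.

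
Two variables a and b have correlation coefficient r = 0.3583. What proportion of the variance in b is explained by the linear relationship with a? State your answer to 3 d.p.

r² = (0.3583)² = 0.128

0.128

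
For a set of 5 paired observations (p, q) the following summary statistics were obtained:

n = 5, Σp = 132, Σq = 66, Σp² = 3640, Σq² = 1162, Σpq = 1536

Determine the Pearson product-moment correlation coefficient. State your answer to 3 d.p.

-0.972

r = (nΣpq − ΣpΣq) / √[(nΣp² − (Σp)²)(nΣq² − (Σq)²)]
Numerator: 5×1536 − 132×66 = -1032
Denominator: √[(18200 − 17424)(5810 − 4356)] = √[776 × 1454] = 1062.2166
r = -1032 / 1062.2166 ≈ -0.972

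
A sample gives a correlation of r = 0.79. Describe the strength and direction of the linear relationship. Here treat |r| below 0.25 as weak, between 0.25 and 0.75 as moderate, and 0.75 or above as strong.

strong positive

r = 0.79 > 0 so the relationship is positive.
|r| = 0.79, which falls in the strong range.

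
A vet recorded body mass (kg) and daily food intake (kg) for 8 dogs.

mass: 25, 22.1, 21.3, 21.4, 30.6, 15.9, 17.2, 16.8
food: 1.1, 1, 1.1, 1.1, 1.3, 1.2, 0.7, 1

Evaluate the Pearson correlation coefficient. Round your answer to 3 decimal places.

0.550

n = 8, Σx = 170.3, Σy = 8.5, Σx² = 3792.31, Σy² = 9.25, Σxy = 184.27
nΣxy − ΣxΣy = 1474.16 − 1447.55 = 26.61
nΣx² − (Σx)² = 30338.48 − 29002.09 = 1336.39; nΣy² − (Σy)² = 74 − 72.25 = 1.75
r = 26.61 / √(1336.39 × 1.75) = 26.61 / 48.3599 ≈ 0.550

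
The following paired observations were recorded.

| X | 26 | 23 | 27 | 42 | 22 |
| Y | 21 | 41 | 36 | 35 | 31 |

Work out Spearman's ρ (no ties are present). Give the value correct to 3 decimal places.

0.100

Rank X: 3, 2, 4, 5, 1
Rank Y: 1, 5, 4, 3, 2
d = rank(X) − rank(Y): 2, -3, 0, 2, -1; Σd² = 18
ρ = 1 − 6Σd² / [n(n²−1)] = 1 − 6×18 / (5×24) = 1 − 108/120 ≈ 0.100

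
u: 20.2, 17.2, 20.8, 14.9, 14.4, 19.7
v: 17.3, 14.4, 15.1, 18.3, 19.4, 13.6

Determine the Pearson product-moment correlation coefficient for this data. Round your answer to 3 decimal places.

n = 6, Σu = 107.2, Σv = 98.1, Σu² = 1953.98, Σv² = 1630.87, Σuv = 1731.17
nΣuv − ΣuΣv = 10387.02 − 10516.32 = -129.3
nΣu² − (Σu)² = 11723.88 − 11491.84 = 232.04; nΣv² − (Σv)² = 9785.22 − 9623.61 = 161.61
r = -129.3 / √(232.04 × 161.61) = -129.3 / 193.6491 ≈ -0.668

-0.668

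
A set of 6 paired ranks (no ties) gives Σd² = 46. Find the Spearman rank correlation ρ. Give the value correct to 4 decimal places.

-0.3143

ρ = 1 − 6Σd² / [n(n²−1)] = 1 − 6×46 / (6×35)
  = 1 − 276/210 = 1 − 1.31429 ≈ -0.3143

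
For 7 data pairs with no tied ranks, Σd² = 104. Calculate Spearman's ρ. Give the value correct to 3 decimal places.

ρ = 1 − 6Σd² / [n(n²−1)] = 1 − 6×104 / (7×48)
  = 1 − 624/336 = 1 − 1.8571 ≈ -0.857

-0.857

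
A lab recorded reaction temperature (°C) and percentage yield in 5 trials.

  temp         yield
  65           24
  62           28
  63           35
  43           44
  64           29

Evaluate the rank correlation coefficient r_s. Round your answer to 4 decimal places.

-0.7000

Rank temp: 5, 2, 3, 1, 4
Rank yield: 1, 2, 4, 5, 3
d = rank(temp) − rank(yield): 4, 0, -1, -4, 1; Σd² = 34
ρ = 1 − 6Σd² / [n(n²−1)] = 1 − 6×34 / (5×24) = 1 − 204/120 ≈ -0.7000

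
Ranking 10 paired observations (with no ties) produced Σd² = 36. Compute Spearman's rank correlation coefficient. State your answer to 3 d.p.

0.782

ρ = 1 − 6Σd² / [n(n²−1)] = 1 − 6×36 / (10×99)
  = 1 − 216/990 = 1 − 0.2182 ≈ 0.782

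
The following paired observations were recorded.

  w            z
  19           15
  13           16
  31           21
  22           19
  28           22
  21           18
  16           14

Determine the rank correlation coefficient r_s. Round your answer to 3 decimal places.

Rank w: 3, 1, 7, 5, 6, 4, 2
Rank z: 2, 3, 6, 5, 7, 4, 1
d = rank(w) − rank(z): 1, -2, 1, 0, -1, 0, 1; Σd² = 8
ρ = 1 − 6Σd² / [n(n²−1)] = 1 − 6×8 / (7×48) = 1 − 48/336 ≈ 0.857

0.857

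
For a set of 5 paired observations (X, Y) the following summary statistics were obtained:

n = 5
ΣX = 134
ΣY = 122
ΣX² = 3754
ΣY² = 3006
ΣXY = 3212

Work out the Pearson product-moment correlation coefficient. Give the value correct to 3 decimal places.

-0.835

r = (nΣXY − ΣXΣY) / √[(nΣX² − (ΣX)²)(nΣY² − (ΣY)²)]
Numerator: 5×3212 − 134×122 = -288
Denominator: √[(18770 − 17956)(15030 − 14884)] = √[814 × 146] = 344.7376
r = -288 / 344.7376 ≈ -0.835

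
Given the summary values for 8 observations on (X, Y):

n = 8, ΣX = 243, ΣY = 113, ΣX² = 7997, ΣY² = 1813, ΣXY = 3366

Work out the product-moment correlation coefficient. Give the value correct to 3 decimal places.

r = (nΣXY − ΣXΣY) / √[(nΣX² − (ΣX)²)(nΣY² − (ΣY)²)]
Numerator: 8×3366 − 243×113 = -531
Denominator: √[(63976 − 59049)(14504 − 12769)] = √[4927 × 1735] = 2923.7553
r = -531 / 2923.7553 ≈ -0.182

-0.182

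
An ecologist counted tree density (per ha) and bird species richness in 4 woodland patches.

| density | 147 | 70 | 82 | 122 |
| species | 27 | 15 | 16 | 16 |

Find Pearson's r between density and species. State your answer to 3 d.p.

n = 4, Σx = 421, Σy = 74, Σx² = 48117, Σy² = 1466, Σxy = 8283
nΣxy − ΣxΣy = 33132 − 31154 = 1978
nΣx² − (Σx)² = 192468 − 177241 = 15227; nΣy² − (Σy)² = 5864 − 5476 = 388
r = 1978 / √(15227 × 388) = 1978 / 2430.6534 ≈ 0.814

0.814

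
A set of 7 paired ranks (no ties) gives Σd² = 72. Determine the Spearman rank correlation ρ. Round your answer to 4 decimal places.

ρ = 1 − 6Σd² / [n(n²−1)] = 1 − 6×72 / (7×48)
  = 1 − 432/336 = 1 − 1.28571 ≈ -0.2857

-0.2857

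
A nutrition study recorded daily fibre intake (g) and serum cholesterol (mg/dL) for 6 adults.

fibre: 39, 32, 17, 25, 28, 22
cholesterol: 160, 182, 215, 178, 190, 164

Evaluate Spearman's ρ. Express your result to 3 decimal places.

Rank fibre: 6, 5, 1, 3, 4, 2
Rank cholesterol: 1, 4, 6, 3, 5, 2
d = rank(fibre) − rank(cholesterol): 5, 1, -5, 0, -1, 0; Σd² = 52
ρ = 1 − 6Σd² / [n(n²−1)] = 1 − 6×52 / (6×35) = 1 − 312/210 ≈ -0.486

-0.486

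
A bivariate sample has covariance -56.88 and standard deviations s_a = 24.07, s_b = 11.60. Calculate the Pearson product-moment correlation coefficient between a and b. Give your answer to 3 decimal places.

-0.204

r = Cov(a,b) / (s_a · s_b) = -56.88 / (24.07 × 11.60)
  = -56.88 / 279.2120 ≈ -0.204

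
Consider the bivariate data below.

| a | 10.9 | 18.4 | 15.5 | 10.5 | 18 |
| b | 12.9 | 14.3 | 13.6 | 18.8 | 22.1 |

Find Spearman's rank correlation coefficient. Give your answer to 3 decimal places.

Rank a: 2, 5, 3, 1, 4
Rank b: 1, 3, 2, 4, 5
d = rank(a) − rank(b): 1, 2, 1, -3, -1; Σd² = 16
ρ = 1 − 6Σd² / [n(n²−1)] = 1 − 6×16 / (5×24) = 1 − 96/120 ≈ 0.200

0.200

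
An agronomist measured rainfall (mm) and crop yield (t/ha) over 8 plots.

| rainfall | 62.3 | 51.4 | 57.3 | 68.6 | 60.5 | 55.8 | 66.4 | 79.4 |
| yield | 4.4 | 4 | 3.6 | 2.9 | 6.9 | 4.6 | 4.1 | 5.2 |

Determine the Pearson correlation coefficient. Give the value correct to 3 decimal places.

0.073

n = 8, Σx = 501.7, Σy = 35.7, Σx² = 31999.71, Σy² = 169.35, Σxy = 2244.19
nΣxy − ΣxΣy = 17953.52 − 17910.69 = 42.83
nΣx² − (Σx)² = 255997.68 − 251702.89 = 4294.79; nΣy² − (Σy)² = 1354.8 − 1274.49 = 80.31
r = 42.83 / √(4294.79 × 80.31) = 42.83 / 587.2943 ≈ 0.073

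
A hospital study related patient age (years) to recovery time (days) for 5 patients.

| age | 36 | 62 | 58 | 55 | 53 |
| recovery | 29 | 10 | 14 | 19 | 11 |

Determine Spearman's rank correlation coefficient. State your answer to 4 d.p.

Rank age: 1, 5, 4, 3, 2
Rank recovery: 5, 1, 3, 4, 2
d = rank(age) − rank(recovery): -4, 4, 1, -1, 0; Σd² = 34
ρ = 1 − 6Σd² / [n(n²−1)] = 1 − 6×34 / (5×24) = 1 − 204/120 ≈ -0.7000

-0.7000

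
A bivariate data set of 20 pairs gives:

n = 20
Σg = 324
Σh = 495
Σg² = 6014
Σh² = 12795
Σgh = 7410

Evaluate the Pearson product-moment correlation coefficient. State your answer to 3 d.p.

-0.944

r = (nΣgh − ΣgΣh) / √[(nΣg² − (Σg)²)(nΣh² − (Σh)²)]
Numerator: 20×7410 − 324×495 = -12180
Denominator: √[(120280 − 104976)(255900 − 245025)] = √[15304 × 10875] = 12900.8139
r = -12180 / 12900.8139 ≈ -0.944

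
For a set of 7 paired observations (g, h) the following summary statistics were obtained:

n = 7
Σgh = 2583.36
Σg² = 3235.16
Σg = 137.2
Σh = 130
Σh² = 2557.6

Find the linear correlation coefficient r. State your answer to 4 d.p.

0.1264

r = (nΣgh − ΣgΣh) / √[(nΣg² − (Σg)²)(nΣh² − (Σh)²)]
Numerator: 7×2583.36 − 137.2×130 = 247.52
Denominator: √[(22646.12 − 18823.84)(17903.2 − 16900)] = √[3822.28 × 1003.2] = 1958.1908
r = 247.52 / 1958.1908 ≈ 0.1264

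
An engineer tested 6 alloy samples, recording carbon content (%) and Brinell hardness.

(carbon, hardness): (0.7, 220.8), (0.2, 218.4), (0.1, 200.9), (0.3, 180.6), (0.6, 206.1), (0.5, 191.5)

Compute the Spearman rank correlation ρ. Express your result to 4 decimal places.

0.3714

Rank carbon: 6, 2, 1, 3, 5, 4
Rank hardness: 6, 5, 3, 1, 4, 2
d = rank(carbon) − rank(hardness): 0, -3, -2, 2, 1, 2; Σd² = 22
ρ = 1 − 6Σd² / [n(n²−1)] = 1 − 6×22 / (6×35) = 1 − 132/210 ≈ 0.3714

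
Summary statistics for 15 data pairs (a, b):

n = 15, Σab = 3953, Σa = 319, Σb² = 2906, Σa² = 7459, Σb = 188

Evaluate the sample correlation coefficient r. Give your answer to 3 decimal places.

r = (nΣab − ΣaΣb) / √[(nΣa² − (Σa)²)(nΣb² − (Σb)²)]
Numerator: 15×3953 − 319×188 = -677
Denominator: √[(111885 − 101761)(43590 − 35344)] = √[10124 × 8246] = 9136.8761
r = -677 / 9136.8761 ≈ -0.074

-0.074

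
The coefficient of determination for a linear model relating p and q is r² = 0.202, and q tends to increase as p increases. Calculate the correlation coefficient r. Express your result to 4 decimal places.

|r| = √0.202 = 0.4494
The association is positive, so r = 0.4494.

0.4494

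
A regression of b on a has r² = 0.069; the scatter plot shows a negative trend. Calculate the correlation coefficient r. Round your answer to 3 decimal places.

-0.263

|r| = √0.069 = 0.263
The association is negative, so r = −0.263.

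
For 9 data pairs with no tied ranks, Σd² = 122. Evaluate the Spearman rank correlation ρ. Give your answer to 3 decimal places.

ρ = 1 − 6Σd² / [n(n²−1)] = 1 − 6×122 / (9×80)
  = 1 − 732/720 = 1 − 1.0167 ≈ -0.017

-0.017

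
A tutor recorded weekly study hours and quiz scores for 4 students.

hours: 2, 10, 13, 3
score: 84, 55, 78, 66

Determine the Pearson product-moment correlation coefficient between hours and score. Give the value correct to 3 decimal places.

-0.246

n = 4, Σx = 28, Σy = 283, Σx² = 282, Σy² = 20521, Σxy = 1930
nΣxy − ΣxΣy = 7720 − 7924 = -204
nΣx² − (Σx)² = 1128 − 784 = 344; nΣy² − (Σy)² = 82084 − 80089 = 1995
r = -204 / √(344 × 1995) = -204 / 828.4202 ≈ -0.246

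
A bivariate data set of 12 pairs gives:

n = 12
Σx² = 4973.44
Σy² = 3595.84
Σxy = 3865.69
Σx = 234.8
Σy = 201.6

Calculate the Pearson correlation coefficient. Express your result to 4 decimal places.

-0.2805

r = (nΣxy − ΣxΣy) / √[(nΣx² − (Σx)²)(nΣy² − (Σy)²)]
Numerator: 12×3865.69 − 234.8×201.6 = -947.4
Denominator: √[(59681.28 − 55131.04)(43150.08 − 40642.56)] = √[4550.24 × 2507.52] = 3377.8422
r = -947.4 / 3377.8422 ≈ -0.2805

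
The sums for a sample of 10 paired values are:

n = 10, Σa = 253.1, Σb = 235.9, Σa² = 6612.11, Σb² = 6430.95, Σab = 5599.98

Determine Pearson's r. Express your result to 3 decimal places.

-0.877

r = (nΣab − ΣaΣb) / √[(nΣa² − (Σa)²)(nΣb² − (Σb)²)]
Numerator: 10×5599.98 − 253.1×235.9 = -3706.49
Denominator: √[(66121.1 − 64059.61)(64309.5 − 55648.81)] = √[2061.49 × 8660.69] = 4225.3906
r = -3706.49 / 4225.3906 ≈ -0.877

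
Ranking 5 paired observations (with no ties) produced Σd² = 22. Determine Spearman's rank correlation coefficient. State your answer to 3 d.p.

ρ = 1 − 6Σd² / [n(n²−1)] = 1 − 6×22 / (5×24)
  = 1 − 132/120 = 1 − 1.1000 ≈ -0.100

-0.100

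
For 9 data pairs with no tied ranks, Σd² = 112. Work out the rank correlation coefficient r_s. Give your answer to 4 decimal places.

0.0667

ρ = 1 − 6Σd² / [n(n²−1)] = 1 − 6×112 / (9×80)
  = 1 − 672/720 = 1 − 0.93333 ≈ 0.0667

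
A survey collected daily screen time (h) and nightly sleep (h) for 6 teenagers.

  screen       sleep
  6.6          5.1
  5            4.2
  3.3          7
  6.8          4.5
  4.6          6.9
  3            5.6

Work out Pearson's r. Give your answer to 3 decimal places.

n = 6, Σx = 29.3, Σy = 33.3, Σx² = 155.85, Σy² = 191.87, Σxy = 156.9
nΣxy − ΣxΣy = 941.4 − 975.69 = -34.29
nΣx² − (Σx)² = 935.1 − 858.49 = 76.61; nΣy² − (Σy)² = 1151.22 − 1108.89 = 42.33
r = -34.29 / √(76.61 × 42.33) = -34.29 / 56.9465 ≈ -0.602

-0.602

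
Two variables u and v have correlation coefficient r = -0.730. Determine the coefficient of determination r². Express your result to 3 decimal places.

r² = (-0.730)² = 0.533

0.533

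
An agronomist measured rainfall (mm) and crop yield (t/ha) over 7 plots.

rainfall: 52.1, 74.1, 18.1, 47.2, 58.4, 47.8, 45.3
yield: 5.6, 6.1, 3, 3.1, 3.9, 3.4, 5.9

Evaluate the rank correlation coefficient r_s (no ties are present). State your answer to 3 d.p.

Rank rainfall: 5, 7, 1, 3, 6, 4, 2
Rank yield: 5, 7, 1, 2, 4, 3, 6
d = rank(rainfall) − rank(yield): 0, 0, 0, 1, 2, 1, -4; Σd² = 22
ρ = 1 − 6Σd² / [n(n²−1)] = 1 − 6×22 / (7×48) = 1 − 132/336 ≈ 0.607

0.607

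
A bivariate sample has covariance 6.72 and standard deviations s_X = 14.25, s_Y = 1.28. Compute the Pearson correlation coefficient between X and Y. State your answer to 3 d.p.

r = Cov(X,Y) / (s_X · s_Y) = 6.72 / (14.25 × 1.28)
  = 6.72 / 18.2400 ≈ 0.368

0.368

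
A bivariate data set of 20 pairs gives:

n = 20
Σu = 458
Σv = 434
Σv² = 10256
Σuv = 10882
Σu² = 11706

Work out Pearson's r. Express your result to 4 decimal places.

r = (nΣuv − ΣuΣv) / √[(nΣu² − (Σu)²)(nΣv² − (Σv)²)]
Numerator: 20×10882 − 458×434 = 18868
Denominator: √[(234120 − 209764)(205120 − 188356)] = √[24356 × 16764] = 20206.5332
r = 18868 / 20206.5332 ≈ 0.9338

0.9338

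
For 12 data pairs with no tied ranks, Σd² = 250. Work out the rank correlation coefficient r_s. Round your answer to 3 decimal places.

0.126

ρ = 1 − 6Σd² / [n(n²−1)] = 1 − 6×250 / (12×143)
  = 1 − 1500/1716 = 1 − 0.8741 ≈ 0.126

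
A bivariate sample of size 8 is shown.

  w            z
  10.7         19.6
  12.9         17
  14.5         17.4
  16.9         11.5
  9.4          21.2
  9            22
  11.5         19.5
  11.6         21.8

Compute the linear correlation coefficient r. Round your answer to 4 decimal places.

n = 8, Σw = 96.5, Σz = 150, Σw² = 1212.93, Σz² = 2897.1, Σwz = 1750.08
nΣwz − ΣwΣz = 14000.64 − 14475 = -474.36
nΣw² − (Σw)² = 9703.44 − 9312.25 = 391.19; nΣz² − (Σz)² = 23176.8 − 22500 = 676.8
r = -474.36 / √(391.19 × 676.8) = -474.36 / 514.5458 ≈ -0.9219

-0.9219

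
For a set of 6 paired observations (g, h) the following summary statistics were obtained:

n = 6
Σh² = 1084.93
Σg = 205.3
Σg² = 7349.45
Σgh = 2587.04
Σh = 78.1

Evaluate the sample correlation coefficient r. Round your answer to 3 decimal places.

-0.572

r = (nΣgh − ΣgΣh) / √[(nΣg² − (Σg)²)(nΣh² − (Σh)²)]
Numerator: 6×2587.04 − 205.3×78.1 = -511.69
Denominator: √[(44096.7 − 42148.09)(6509.58 − 6099.61)] = √[1948.61 × 409.97] = 893.7962
r = -511.69 / 893.7962 ≈ -0.572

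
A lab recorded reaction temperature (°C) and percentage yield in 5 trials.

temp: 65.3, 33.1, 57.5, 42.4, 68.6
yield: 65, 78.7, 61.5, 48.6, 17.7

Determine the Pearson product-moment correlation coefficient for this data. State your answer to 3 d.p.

-0.593

n = 5, Σx = 266.9, Σy = 271.5, Σx² = 15169.67, Σy² = 16876.19, Σxy = 13660.58
nΣxy − ΣxΣy = 68302.9 − 72463.35 = -4160.45
nΣx² − (Σx)² = 75848.35 − 71235.61 = 4612.74; nΣy² − (Σy)² = 84380.95 − 73712.25 = 10668.7
r = -4160.45 / √(4612.74 × 10668.7) = -4160.45 / 7015.1222 ≈ -0.593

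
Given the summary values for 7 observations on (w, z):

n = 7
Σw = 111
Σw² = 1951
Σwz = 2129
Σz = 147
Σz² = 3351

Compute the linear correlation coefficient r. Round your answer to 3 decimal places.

-0.900

r = (nΣwz − ΣwΣz) / √[(nΣw² − (Σw)²)(nΣz² − (Σz)²)]
Numerator: 7×2129 − 111×147 = -1414
Denominator: √[(13657 − 12321)(23457 − 21609)] = √[1336 × 1848] = 1571.2823
r = -1414 / 1571.2823 ≈ -0.900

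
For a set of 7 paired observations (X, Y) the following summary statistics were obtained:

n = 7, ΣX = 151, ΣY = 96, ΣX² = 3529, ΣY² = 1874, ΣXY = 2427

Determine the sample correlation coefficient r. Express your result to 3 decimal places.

0.915

r = (nΣXY − ΣXΣY) / √[(nΣX² − (ΣX)²)(nΣY² − (ΣY)²)]
Numerator: 7×2427 − 151×96 = 2493
Denominator: √[(24703 − 22801)(13118 − 9216)] = √[1902 × 3902] = 2724.2621
r = 2493 / 2724.2621 ≈ 0.915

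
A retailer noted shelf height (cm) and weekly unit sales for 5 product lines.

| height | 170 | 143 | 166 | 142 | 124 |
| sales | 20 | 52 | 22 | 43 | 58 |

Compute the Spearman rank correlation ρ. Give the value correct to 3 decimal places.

-0.900

Rank height: 5, 3, 4, 2, 1
Rank sales: 1, 4, 2, 3, 5
d = rank(height) − rank(sales): 4, -1, 2, -1, -4; Σd² = 38
ρ = 1 − 6Σd² / [n(n²−1)] = 1 − 6×38 / (5×24) = 1 − 228/120 ≈ -0.900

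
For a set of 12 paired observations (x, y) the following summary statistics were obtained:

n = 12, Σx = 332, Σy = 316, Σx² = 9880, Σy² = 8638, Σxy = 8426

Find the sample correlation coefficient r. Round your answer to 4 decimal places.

-0.6752

r = (nΣxy − ΣxΣy) / √[(nΣx² − (Σx)²)(nΣy² − (Σy)²)]
Numerator: 12×8426 − 332×316 = -3800
Denominator: √[(118560 − 110224)(103656 − 99856)] = √[8336 × 3800] = 5628.2146
r = -3800 / 5628.2146 ≈ -0.6752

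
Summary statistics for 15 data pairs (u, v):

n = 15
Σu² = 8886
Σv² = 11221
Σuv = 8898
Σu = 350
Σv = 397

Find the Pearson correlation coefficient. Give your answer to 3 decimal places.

r = (nΣuv − ΣuΣv) / √[(nΣu² − (Σu)²)(nΣv² − (Σv)²)]
Numerator: 15×8898 − 350×397 = -5480
Denominator: √[(133290 − 122500)(168315 − 157609)] = √[10790 × 10706] = 10747.9179
r = -5480 / 10747.9179 ≈ -0.510

-0.510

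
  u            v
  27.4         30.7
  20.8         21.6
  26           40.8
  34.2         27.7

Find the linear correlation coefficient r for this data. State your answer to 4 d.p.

0.1877

n = 4, Σu = 108.4, Σv = 120.8, Σu² = 3029.04, Σv² = 3840.98, Σuv = 3298.6
nΣuv − ΣuΣv = 13194.4 − 13094.72 = 99.68
nΣu² − (Σu)² = 12116.16 − 11750.56 = 365.6; nΣv² − (Σv)² = 15363.92 − 14592.64 = 771.28
r = 99.68 / √(365.6 × 771.28) = 99.68 / 531.0179 ≈ 0.1877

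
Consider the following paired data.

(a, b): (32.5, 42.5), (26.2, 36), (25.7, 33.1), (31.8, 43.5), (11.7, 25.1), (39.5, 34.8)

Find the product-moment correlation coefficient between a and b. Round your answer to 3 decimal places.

n = 6, Σa = 167.4, Σb = 215, Σa² = 5111.56, Σb² = 7931.16, Σab = 6226.69
nΣab − ΣaΣb = 37360.14 − 35991 = 1369.14
nΣa² − (Σa)² = 30669.36 − 28022.76 = 2646.6; nΣb² − (Σb)² = 47586.96 − 46225 = 1361.96
r = 1369.14 / √(2646.6 × 1361.96) = 1369.14 / 1898.5688 ≈ 0.721

0.721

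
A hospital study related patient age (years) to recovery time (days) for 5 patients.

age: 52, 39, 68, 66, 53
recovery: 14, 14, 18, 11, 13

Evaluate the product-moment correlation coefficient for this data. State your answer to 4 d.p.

0.1745

n = 5, Σx = 278, Σy = 70, Σx² = 16014, Σy² = 1006, Σxy = 3913
nΣxy − ΣxΣy = 19565 − 19460 = 105
nΣx² − (Σx)² = 80070 − 77284 = 2786; nΣy² − (Σy)² = 5030 − 4900 = 130
r = 105 / √(2786 × 130) = 105 / 601.8139 ≈ 0.1745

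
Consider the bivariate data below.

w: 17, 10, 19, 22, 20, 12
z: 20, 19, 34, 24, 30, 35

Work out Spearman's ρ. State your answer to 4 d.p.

Rank w: 3, 1, 4, 6, 5, 2
Rank z: 2, 1, 5, 3, 4, 6
d = rank(w) − rank(z): 1, 0, -1, 3, 1, -4; Σd² = 28
ρ = 1 − 6Σd² / [n(n²−1)] = 1 − 6×28 / (6×35) = 1 − 168/210 ≈ 0.2000

0.2000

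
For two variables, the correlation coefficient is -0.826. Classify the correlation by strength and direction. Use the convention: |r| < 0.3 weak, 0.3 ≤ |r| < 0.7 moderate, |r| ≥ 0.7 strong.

r = -0.826 < 0 so the relationship is negative.
|r| = 0.826, which falls in the strong range.

strong negative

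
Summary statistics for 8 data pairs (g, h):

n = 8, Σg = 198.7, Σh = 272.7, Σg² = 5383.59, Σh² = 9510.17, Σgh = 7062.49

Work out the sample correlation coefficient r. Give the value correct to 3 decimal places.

r = (nΣgh − ΣgΣh) / √[(nΣg² − (Σg)²)(nΣh² − (Σh)²)]
Numerator: 8×7062.49 − 198.7×272.7 = 2314.43
Denominator: √[(43068.72 − 39481.69)(76081.36 − 74365.29)] = √[3587.03 × 1716.07] = 2481.0471
r = 2314.43 / 2481.0471 ≈ 0.933

0.933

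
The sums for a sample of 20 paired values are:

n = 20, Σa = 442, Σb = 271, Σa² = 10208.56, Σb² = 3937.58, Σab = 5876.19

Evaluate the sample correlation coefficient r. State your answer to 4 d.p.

-0.3302

r = (nΣab − ΣaΣb) / √[(nΣa² − (Σa)²)(nΣb² − (Σb)²)]
Numerator: 20×5876.19 − 442×271 = -2258.2
Denominator: √[(204171.2 − 195364)(78751.6 − 73441)] = √[8807.2 × 5310.6] = 6838.9704
r = -2258.2 / 6838.9704 ≈ -0.3302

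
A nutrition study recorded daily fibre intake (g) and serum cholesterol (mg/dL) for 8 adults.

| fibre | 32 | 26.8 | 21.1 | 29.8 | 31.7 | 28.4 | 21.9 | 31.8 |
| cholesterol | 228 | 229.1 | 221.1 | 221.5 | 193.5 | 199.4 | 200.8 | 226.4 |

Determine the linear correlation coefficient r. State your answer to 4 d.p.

0.1096

n = 8, Σx = 223.5, Σy = 1719.8, Σx² = 6377.79, Σy² = 371198.48, Σxy = 48095.74
nΣxy − ΣxΣy = 384765.92 − 384375.3 = 390.62
nΣx² − (Σx)² = 51022.32 − 49952.25 = 1070.07; nΣy² − (Σy)² = 2969587.84 − 2957712.04 = 11875.8
r = 390.62 / √(1070.07 × 11875.8) = 390.62 / 3564.8194 ≈ 0.1096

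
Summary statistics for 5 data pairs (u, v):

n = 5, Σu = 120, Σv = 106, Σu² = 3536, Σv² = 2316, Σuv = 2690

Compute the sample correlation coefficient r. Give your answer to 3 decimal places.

r = (nΣuv − ΣuΣv) / √[(nΣu² − (Σu)²)(nΣv² − (Σv)²)]
Numerator: 5×2690 − 120×106 = 730
Denominator: √[(17680 − 14400)(11580 − 11236)] = √[3280 × 344] = 1062.2241
r = 730 / 1062.2241 ≈ 0.687

0.687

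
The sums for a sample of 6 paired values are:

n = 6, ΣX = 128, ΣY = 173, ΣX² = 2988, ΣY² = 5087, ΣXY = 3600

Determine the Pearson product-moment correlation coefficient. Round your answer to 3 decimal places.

-0.569

r = (nΣXY − ΣXΣY) / √[(nΣX² − (ΣX)²)(nΣY² − (ΣY)²)]
Numerator: 6×3600 − 128×173 = -544
Denominator: √[(17928 − 16384)(30522 − 29929)] = √[1544 × 593] = 956.8657
r = -544 / 956.8657 ≈ -0.569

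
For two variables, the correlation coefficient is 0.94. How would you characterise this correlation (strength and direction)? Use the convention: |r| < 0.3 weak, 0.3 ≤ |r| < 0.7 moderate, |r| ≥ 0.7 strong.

strong positive

r = 0.94 > 0 so the relationship is positive.
|r| = 0.94, which falls in the strong range.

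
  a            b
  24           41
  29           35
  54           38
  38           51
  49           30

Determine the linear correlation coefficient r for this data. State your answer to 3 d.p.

n = 5, Σa = 194, Σb = 195, Σa² = 8178, Σb² = 7851, Σab = 7459
nΣab − ΣaΣb = 37295 − 37830 = -535
nΣa² − (Σa)² = 40890 − 37636 = 3254; nΣb² − (Σb)² = 39255 − 38025 = 1230
r = -535 / √(3254 × 1230) = -535 / 2000.6049 ≈ -0.267

-0.267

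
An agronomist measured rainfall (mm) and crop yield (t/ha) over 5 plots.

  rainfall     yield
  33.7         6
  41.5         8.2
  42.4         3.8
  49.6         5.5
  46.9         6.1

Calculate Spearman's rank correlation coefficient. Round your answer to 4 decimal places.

-0.3000

Rank rainfall: 1, 2, 3, 5, 4
Rank yield: 3, 5, 1, 2, 4
d = rank(rainfall) − rank(yield): -2, -3, 2, 3, 0; Σd² = 26
ρ = 1 − 6Σd² / [n(n²−1)] = 1 − 6×26 / (5×24) = 1 − 156/120 ≈ -0.3000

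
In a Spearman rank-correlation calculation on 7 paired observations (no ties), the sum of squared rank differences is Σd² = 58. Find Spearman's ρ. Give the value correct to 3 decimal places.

-0.036

ρ = 1 − 6Σd² / [n(n²−1)] = 1 − 6×58 / (7×48)
  = 1 − 348/336 = 1 − 1.0357 ≈ -0.036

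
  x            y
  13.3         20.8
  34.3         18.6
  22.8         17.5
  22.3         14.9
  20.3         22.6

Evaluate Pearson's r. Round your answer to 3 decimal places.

n = 5, Σx = 113, Σy = 94.4, Σx² = 2782.6, Σy² = 1817.62, Σxy = 2104.67
nΣxy − ΣxΣy = 10523.35 − 10667.2 = -143.85
nΣx² − (Σx)² = 13913 − 12769 = 1144; nΣy² − (Σy)² = 9088.1 − 8911.36 = 176.74
r = -143.85 / √(1144 × 176.74) = -143.85 / 449.6560 ≈ -0.320

-0.320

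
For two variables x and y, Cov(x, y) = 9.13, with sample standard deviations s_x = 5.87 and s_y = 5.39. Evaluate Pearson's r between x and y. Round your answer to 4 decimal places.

r = Cov(x,y) / (s_x · s_y) = 9.13 / (5.87 × 5.39)
  = 9.13 / 31.6393 ≈ 0.2886

0.2886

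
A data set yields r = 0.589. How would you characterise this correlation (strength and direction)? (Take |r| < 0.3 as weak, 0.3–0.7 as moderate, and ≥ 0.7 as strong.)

moderate positive

r = 0.589 > 0 so the relationship is positive.
|r| = 0.589, which falls in the moderate range.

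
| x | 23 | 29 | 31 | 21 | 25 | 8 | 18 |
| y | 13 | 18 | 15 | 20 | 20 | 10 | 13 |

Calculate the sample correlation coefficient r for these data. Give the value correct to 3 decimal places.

0.598

n = 7, Σx = 155, Σy = 109, Σx² = 3785, Σy² = 1787, Σxy = 2520
nΣxy − ΣxΣy = 17640 − 16895 = 745
nΣx² − (Σx)² = 26495 − 24025 = 2470; nΣy² − (Σy)² = 12509 − 11881 = 628
r = 745 / √(2470 × 628) = 745 / 1245.4557 ≈ 0.598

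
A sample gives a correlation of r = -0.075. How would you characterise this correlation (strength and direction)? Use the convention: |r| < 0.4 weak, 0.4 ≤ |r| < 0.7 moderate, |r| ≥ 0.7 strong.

r = -0.075 < 0 so the relationship is negative.
|r| = 0.075, which falls in the weak range.

weak negative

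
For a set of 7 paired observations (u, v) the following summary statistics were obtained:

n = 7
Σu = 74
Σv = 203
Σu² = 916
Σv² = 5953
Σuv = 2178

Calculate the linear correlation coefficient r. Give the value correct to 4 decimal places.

0.3406

r = (nΣuv − ΣuΣv) / √[(nΣu² − (Σu)²)(nΣv² − (Σv)²)]
Numerator: 7×2178 − 74×203 = 224
Denominator: √[(6412 − 5476)(41671 − 41209)] = √[936 × 462] = 657.5956
r = 224 / 657.5956 ≈ 0.3406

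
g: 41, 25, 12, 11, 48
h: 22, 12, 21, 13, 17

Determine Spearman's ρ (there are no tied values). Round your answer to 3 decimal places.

0.300

Rank g: 4, 3, 2, 1, 5
Rank h: 5, 1, 4, 2, 3
d = rank(g) − rank(h): -1, 2, -2, -1, 2; Σd² = 14
ρ = 1 − 6Σd² / [n(n²−1)] = 1 − 6×14 / (5×24) = 1 − 84/120 ≈ 0.300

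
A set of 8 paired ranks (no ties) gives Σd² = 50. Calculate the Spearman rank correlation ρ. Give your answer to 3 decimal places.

0.405

ρ = 1 − 6Σd² / [n(n²−1)] = 1 − 6×50 / (8×63)
  = 1 − 300/504 = 1 − 0.5952 ≈ 0.405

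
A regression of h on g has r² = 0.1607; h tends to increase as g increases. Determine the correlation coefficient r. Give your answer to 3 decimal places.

0.401

|r| = √0.1607 = 0.401
The association is positive, so r = 0.401.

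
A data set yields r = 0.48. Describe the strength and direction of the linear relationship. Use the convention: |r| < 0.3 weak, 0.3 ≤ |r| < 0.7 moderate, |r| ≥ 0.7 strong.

moderate positive

r = 0.48 > 0 so the relationship is positive.
|r| = 0.48, which falls in the moderate range.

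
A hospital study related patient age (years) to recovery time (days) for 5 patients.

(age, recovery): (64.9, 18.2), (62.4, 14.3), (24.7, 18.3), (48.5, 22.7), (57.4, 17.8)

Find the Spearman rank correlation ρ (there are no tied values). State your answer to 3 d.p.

-0.600

Rank age: 5, 4, 1, 2, 3
Rank recovery: 3, 1, 4, 5, 2
d = rank(age) − rank(recovery): 2, 3, -3, -3, 1; Σd² = 32
ρ = 1 − 6Σd² / [n(n²−1)] = 1 − 6×32 / (5×24) = 1 − 192/120 ≈ -0.600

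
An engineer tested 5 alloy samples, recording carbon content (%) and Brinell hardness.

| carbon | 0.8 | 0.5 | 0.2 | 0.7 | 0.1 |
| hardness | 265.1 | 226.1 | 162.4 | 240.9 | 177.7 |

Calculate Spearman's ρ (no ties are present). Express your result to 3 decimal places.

Rank carbon: 5, 3, 2, 4, 1
Rank hardness: 5, 3, 1, 4, 2
d = rank(carbon) − rank(hardness): 0, 0, 1, 0, -1; Σd² = 2
ρ = 1 − 6Σd² / [n(n²−1)] = 1 − 6×2 / (5×24) = 1 − 12/120 ≈ 0.900

0.900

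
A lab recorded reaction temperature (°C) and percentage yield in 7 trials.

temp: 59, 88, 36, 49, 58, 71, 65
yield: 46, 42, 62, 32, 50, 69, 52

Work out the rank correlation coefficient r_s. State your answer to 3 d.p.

0.036

Rank temp: 4, 7, 1, 2, 3, 6, 5
Rank yield: 3, 2, 6, 1, 4, 7, 5
d = rank(temp) − rank(yield): 1, 5, -5, 1, -1, -1, 0; Σd² = 54
ρ = 1 − 6Σd² / [n(n²−1)] = 1 − 6×54 / (7×48) = 1 − 324/336 ≈ 0.036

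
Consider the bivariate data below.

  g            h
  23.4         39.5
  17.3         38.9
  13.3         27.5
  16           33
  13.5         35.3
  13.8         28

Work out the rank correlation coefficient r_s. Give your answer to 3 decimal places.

Rank g: 6, 5, 1, 4, 2, 3
Rank h: 6, 5, 1, 3, 4, 2
d = rank(g) − rank(h): 0, 0, 0, 1, -2, 1; Σd² = 6
ρ = 1 − 6Σd² / [n(n²−1)] = 1 − 6×6 / (6×35) = 1 − 36/210 ≈ 0.829

0.829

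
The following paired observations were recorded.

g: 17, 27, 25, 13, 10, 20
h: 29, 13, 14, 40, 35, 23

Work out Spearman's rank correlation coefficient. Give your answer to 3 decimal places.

-0.943

Rank g: 3, 6, 5, 2, 1, 4
Rank h: 4, 1, 2, 6, 5, 3
d = rank(g) − rank(h): -1, 5, 3, -4, -4, 1; Σd² = 68
ρ = 1 − 6Σd² / [n(n²−1)] = 1 − 6×68 / (6×35) = 1 − 408/210 ≈ -0.943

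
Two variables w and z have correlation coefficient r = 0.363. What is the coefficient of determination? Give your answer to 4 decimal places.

r² = (0.363)² = 0.1318

0.1318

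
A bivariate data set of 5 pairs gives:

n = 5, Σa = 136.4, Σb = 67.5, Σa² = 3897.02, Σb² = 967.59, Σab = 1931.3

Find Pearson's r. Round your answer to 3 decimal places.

r = (nΣab − ΣaΣb) / √[(nΣa² − (Σa)²)(nΣb² − (Σb)²)]
Numerator: 5×1931.3 − 136.4×67.5 = 449.5
Denominator: √[(19485.1 − 18604.96)(4837.95 − 4556.25)] = √[880.14 × 281.7] = 497.9312
r = 449.5 / 497.9312 ≈ 0.903

0.903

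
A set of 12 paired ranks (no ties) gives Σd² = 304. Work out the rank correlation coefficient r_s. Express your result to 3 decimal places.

-0.063

ρ = 1 − 6Σd² / [n(n²−1)] = 1 − 6×304 / (12×143)
  = 1 − 1824/1716 = 1 − 1.0629 ≈ -0.063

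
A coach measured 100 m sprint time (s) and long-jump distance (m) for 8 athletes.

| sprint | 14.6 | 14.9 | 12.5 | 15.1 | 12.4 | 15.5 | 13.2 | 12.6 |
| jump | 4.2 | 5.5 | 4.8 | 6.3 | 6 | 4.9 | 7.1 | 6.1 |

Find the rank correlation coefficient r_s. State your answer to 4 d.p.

-0.0238

Rank sprint: 5, 6, 2, 7, 1, 8, 4, 3
Rank jump: 1, 4, 2, 7, 5, 3, 8, 6
d = rank(sprint) − rank(jump): 4, 2, 0, 0, -4, 5, -4, -3; Σd² = 86
ρ = 1 − 6Σd² / [n(n²−1)] = 1 − 6×86 / (8×63) = 1 − 516/504 ≈ -0.0238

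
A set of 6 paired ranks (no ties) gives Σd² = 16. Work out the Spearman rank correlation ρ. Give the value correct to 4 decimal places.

0.5429

ρ = 1 − 6Σd² / [n(n²−1)] = 1 − 6×16 / (6×35)
  = 1 − 96/210 = 1 − 0.45714 ≈ 0.5429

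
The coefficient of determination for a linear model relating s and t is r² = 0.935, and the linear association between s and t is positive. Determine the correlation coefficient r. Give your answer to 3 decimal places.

|r| = √0.935 = 0.967
The association is positive, so r = 0.967.

0.967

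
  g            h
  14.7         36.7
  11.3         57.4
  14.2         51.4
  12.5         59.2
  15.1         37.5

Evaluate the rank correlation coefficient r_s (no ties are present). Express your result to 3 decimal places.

-0.800

Rank g: 4, 1, 3, 2, 5
Rank h: 1, 4, 3, 5, 2
d = rank(g) − rank(h): 3, -3, 0, -3, 3; Σd² = 36
ρ = 1 − 6Σd² / [n(n²−1)] = 1 − 6×36 / (5×24) = 1 − 216/120 ≈ -0.800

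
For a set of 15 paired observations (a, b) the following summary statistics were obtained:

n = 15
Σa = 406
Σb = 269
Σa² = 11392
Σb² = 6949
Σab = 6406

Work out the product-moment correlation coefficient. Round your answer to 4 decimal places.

r = (nΣab − ΣaΣb) / √[(nΣa² − (Σa)²)(nΣb² − (Σb)²)]
Numerator: 15×6406 − 406×269 = -13124
Denominator: √[(170880 − 164836)(104235 − 72361)] = √[6044 × 31874] = 13879.7138
r = -13124 / 13879.7138 ≈ -0.9456

-0.9456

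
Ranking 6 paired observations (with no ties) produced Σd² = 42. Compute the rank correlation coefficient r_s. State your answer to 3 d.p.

ρ = 1 − 6Σd² / [n(n²−1)] = 1 − 6×42 / (6×35)
  = 1 − 252/210 = 1 − 1.2000 ≈ -0.200

-0.200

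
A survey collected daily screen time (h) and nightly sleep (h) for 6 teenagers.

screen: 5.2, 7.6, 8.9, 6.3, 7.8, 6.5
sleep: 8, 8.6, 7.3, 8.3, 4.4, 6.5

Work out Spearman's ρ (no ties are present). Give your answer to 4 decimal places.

Rank screen: 1, 4, 6, 2, 5, 3
Rank sleep: 4, 6, 3, 5, 1, 2
d = rank(screen) − rank(sleep): -3, -2, 3, -3, 4, 1; Σd² = 48
ρ = 1 − 6Σd² / [n(n²−1)] = 1 − 6×48 / (6×35) = 1 − 288/210 ≈ -0.3714

-0.3714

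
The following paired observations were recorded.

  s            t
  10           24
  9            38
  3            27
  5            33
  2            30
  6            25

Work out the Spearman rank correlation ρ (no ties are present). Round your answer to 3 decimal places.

Rank s: 6, 5, 2, 3, 1, 4
Rank t: 1, 6, 3, 5, 4, 2
d = rank(s) − rank(t): 5, -1, -1, -2, -3, 2; Σd² = 44
ρ = 1 − 6Σd² / [n(n²−1)] = 1 − 6×44 / (6×35) = 1 − 264/210 ≈ -0.257

-0.257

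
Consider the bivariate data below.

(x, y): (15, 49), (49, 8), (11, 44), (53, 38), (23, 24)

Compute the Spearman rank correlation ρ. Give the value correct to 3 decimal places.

-0.600

Rank x: 2, 4, 1, 5, 3
Rank y: 5, 1, 4, 3, 2
d = rank(x) − rank(y): -3, 3, -3, 2, 1; Σd² = 32
ρ = 1 − 6Σd² / [n(n²−1)] = 1 − 6×32 / (5×24) = 1 − 192/120 ≈ -0.600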